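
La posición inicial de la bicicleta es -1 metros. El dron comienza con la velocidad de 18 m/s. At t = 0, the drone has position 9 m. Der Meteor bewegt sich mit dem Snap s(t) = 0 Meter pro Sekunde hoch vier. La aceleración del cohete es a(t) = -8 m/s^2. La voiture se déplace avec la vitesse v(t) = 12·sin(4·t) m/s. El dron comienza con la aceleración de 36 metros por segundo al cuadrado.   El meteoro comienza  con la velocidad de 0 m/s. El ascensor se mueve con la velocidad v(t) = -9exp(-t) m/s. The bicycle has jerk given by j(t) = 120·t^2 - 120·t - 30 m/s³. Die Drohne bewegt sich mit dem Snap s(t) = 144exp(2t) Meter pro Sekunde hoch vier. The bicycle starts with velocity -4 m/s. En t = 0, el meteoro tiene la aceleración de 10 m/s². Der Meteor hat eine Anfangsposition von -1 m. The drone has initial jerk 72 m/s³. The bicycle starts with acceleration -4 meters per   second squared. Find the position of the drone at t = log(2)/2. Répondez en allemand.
Ausgehend von dem Snap s(t) = 144·exp(2·t), nehmen wir 4 Stammfunktionen. Die Stammfunktion von dem Snap ist der Ruck. Mit j(0) = 72 erhalten wir j(t) = 72·exp(2·t). Mit ∫j(t)dt und Anwendung von a(0) = 36, finden wir a(t) = 36·exp(2·t). Die Stammfunktion von der Beschleunigung ist die Geschwindigkeit. Mit v(0) = 18 erhalten wir v(t) = 18·exp(2·t). Mit ∫v(t)dt und Anwendung von x(0) = 9, finden wir x(t) = 9·exp(2·t). Wir haben die Position x(t) = 9·exp(2·t). Durch Einsetzen von t = log(2)/2: x(log(2)/2) = 18.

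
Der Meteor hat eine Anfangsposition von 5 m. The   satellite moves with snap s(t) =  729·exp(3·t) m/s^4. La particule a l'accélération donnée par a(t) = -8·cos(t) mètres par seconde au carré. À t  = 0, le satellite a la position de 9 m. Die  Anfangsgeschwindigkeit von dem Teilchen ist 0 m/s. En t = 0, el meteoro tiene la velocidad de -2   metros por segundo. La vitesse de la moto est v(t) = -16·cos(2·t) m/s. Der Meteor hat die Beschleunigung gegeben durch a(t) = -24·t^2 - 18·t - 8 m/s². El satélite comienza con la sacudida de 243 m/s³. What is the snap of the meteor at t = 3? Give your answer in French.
Nous devons dériver notre équation de l'accélération a(t) = -24·t^2 - 18·t - 8 2 fois. En dérivant l'accélération, nous obtenons le jerk: j(t) = -48·t - 18. En prenant d/dt de j(t), nous trouvons s(t) = -48. En utilisant s(t) = -48 et en substituant t = 3, nous trouvons s = -48.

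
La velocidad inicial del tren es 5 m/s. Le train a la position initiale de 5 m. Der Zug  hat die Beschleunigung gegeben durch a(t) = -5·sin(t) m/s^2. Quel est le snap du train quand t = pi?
Nous devons dériver notre équation de l'accélération a(t) = -5·sin(t) 2 fois. En dérivant l'accélération, nous obtenons le jerk: j(t) = -5·cos(t). En prenant d/dt de j(t), nous trouvons s(t) = 5·sin(t). De l'équation du snap s(t) = 5·sin(t), nous substituons t = pi pour obtenir s = 0.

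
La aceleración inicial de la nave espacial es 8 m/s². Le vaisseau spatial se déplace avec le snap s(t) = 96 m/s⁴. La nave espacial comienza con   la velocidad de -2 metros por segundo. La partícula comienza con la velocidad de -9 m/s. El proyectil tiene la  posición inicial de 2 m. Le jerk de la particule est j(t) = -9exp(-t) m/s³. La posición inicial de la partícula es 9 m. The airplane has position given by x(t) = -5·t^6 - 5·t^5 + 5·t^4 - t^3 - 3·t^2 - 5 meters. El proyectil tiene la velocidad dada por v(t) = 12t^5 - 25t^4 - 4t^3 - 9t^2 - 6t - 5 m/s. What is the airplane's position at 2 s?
We have position x(t) = -5·t^6 - 5·t^5 + 5·t^4 - t^3 - 3·t^2 - 5. Substituting t = 2: x(2) = -425.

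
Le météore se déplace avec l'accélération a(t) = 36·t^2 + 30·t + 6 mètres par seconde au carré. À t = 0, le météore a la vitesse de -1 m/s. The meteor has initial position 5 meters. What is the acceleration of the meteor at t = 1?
From the given acceleration equation a(t) = 36·t^2 + 30·t + 6, we substitute t = 1 to get a = 72.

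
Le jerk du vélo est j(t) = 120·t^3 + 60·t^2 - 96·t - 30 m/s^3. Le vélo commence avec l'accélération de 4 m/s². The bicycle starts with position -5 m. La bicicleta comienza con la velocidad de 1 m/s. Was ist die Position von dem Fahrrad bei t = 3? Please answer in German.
Wir müssen unsere Gleichung für den Ruck j(t) = 120·t^3 + 60·t^2 - 96·t - 30 3-mal integrieren. Durch Integration von dem Ruck und Verwendung der Anfangsbedingung a(0) = 4, erhalten wir a(t) = 30·t^4 + 20·t^3 - 48·t^2 - 30·t + 4. Die Stammfunktion von der Beschleunigung ist die Geschwindigkeit. Mit v(0) = 1 erhalten wir v(t) = 6·t^5 + 5·t^4 - 16·t^3 - 15·t^2 + 4·t + 1. Mit ∫v(t)dt und Anwendung von x(0) = -5, finden wir x(t) = t^6 + t^5 - 4·t^4 - 5·t^3 + 2·t^2 + t - 5. Mit x(t) = t^6 + t^5 - 4·t^4 - 5·t^3 + 2·t^2 + t - 5 und Einsetzen von t = 3, finden wir x = 529.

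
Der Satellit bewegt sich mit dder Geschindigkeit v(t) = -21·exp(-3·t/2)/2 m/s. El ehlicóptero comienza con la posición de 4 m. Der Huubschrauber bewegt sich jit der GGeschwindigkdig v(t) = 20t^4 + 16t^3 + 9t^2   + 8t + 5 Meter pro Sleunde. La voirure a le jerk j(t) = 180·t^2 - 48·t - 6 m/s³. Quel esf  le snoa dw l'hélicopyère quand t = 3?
Nous devons dériver notre équation de la vitesse v(t) = 20·t^4 + 16·t^3 + 9·t^2 + 8·t + 5 3 fois. En dérivant la vitesse, nous obtenons l'accélération: a(t) = 80·t^3 + 48·t^2 + 18·t + 8. En dérivant l'accélération, nous obtenons le jerk: j(t) = 240·t^2 + 96·t + 18. La dérivée du jerk donne le snap: s(t) = 480·t + 96. De l'équation du snap s(t) = 480·t + 96, nous substituons t = 3 pour obtenir s = 1536.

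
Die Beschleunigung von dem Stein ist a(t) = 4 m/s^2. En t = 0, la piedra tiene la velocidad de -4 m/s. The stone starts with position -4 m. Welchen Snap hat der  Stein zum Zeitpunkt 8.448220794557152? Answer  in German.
Ausgehend von der Beschleunigung a(t) = 4, nehmen wir 2 Ableitungen. Mit d/dt von a(t) finden wir j(t) = 0. Die Ableitung von dem Ruck ergibt den Snap: s(t) = 0. Aus der Gleichung für den Snap s(t) = 0, setzen wir t = 8.448220794557152 ein und erhalten s = 0.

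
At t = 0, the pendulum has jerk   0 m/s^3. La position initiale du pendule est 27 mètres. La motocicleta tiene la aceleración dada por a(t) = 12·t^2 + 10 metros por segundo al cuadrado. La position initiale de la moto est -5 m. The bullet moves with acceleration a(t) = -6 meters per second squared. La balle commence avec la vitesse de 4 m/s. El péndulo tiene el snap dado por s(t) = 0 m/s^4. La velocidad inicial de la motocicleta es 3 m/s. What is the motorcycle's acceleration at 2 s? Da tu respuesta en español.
Tenemos la aceleración a(t) = 12·t^2 + 10. Sustituyendo t = 2: a(2) = 58.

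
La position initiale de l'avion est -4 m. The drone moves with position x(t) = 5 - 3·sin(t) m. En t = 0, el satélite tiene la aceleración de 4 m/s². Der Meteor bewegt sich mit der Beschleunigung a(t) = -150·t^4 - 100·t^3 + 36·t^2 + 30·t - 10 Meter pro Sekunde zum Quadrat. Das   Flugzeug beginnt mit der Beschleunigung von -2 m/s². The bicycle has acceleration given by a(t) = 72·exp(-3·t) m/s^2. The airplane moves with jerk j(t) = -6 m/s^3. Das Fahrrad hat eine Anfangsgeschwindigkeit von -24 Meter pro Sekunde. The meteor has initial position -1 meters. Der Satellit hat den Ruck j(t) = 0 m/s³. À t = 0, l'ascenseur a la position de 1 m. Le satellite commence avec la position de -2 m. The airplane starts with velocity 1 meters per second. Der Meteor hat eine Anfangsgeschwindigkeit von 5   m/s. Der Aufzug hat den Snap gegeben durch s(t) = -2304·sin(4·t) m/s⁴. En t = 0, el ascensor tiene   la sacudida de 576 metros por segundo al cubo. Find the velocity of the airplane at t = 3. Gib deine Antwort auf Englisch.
To find the answer, we compute 2 integrals of j(t) = -6. The antiderivative of jerk, with a(0) = -2, gives acceleration: a(t) = -6·t - 2. Integrating acceleration and using the initial condition v(0) = 1, we get v(t) = -3·t^2 - 2·t + 1. Using v(t) = -3·t^2 - 2·t + 1 and substituting t = 3, we find v = -32.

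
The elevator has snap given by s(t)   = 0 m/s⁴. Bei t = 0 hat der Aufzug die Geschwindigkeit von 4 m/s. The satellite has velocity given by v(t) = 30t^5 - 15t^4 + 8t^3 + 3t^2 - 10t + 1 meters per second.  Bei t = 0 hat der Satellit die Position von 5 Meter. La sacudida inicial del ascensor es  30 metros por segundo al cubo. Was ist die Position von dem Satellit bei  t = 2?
Wir müssen unsere Gleichung für die Geschwindigkeit v(t) = 30·t^5 - 15·t^4 + 8·t^3 + 3·t^2 - 10·t + 1 1-mal integrieren. Mit ∫v(t)dt und Anwendung von x(0) = 5, finden wir x(t) = 5·t^6 - 3·t^5 + 2·t^4 + t^3 - 5·t^2 + t + 5. Aus der Gleichung für die Position x(t) = 5·t^6 - 3·t^5 + 2·t^4 + t^3 - 5·t^2 + t + 5, setzen wir t = 2 ein und erhalten x = 251.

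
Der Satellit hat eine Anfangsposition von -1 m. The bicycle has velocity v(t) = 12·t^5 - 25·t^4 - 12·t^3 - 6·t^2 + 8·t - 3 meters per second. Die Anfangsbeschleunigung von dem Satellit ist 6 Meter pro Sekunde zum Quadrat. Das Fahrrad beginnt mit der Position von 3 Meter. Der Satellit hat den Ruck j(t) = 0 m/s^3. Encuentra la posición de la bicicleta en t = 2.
Debemos encontrar la antiderivada de nuestra ecuación de la velocidad v(t) = 12·t^5 - 25·t^4 - 12·t^3 - 6·t^2 + 8·t - 3 1 vez. Integrando la velocidad y usando la condición inicial x(0) = 3, obtenemos x(t) = 2·t^6 - 5·t^5 - 3·t^4 - 2·t^3 + 4·t^2 - 3·t + 3. De la ecuación de la posición x(t) = 2·t^6 - 5·t^5 - 3·t^4 - 2·t^3 + 4·t^2 - 3·t + 3, sustituimos t = 2 para obtener x = -83.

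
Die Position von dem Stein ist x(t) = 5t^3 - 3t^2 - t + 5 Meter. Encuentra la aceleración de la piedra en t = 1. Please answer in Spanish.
Para resolver esto, necesitamos tomar 2 derivadas de nuestra ecuación de la posición x(t) = 5·t^3 - 3·t^2 - t + 5. Derivando la posición, obtenemos la velocidad: v(t) = 15·t^2 - 6·t - 1. Derivando la velocidad, obtenemos la aceleración: a(t) = 30·t - 6. De la ecuación de la aceleración a(t) = 30·t - 6, sustituimos t = 1 para obtener a = 24.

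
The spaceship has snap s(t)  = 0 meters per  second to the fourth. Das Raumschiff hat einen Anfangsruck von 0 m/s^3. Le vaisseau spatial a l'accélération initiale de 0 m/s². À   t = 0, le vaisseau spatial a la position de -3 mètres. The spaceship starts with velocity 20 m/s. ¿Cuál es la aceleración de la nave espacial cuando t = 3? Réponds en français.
Nous devons trouver l'intégrale de notre équation du snap s(t) = 0 2 fois. En intégrant le snap et en utilisant la condition initiale j(0) = 0, nous obtenons j(t) = 0. L'intégrale du jerk est l'accélération. En utilisant a(0) = 0, nous obtenons a(t) = 0. De l'équation de l'accélération a(t) = 0, nous substituons t = 3 pour obtenir a = 0.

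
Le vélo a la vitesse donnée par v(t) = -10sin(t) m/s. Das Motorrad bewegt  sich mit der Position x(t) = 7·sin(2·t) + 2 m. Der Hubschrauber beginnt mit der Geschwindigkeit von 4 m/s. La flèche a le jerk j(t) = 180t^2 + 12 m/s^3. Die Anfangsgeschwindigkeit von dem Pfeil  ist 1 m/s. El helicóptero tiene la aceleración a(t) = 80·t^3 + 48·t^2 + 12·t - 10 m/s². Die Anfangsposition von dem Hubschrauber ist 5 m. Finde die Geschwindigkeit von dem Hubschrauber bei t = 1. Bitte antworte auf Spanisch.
Para resolver esto, necesitamos tomar 1 integral de nuestra ecuación de la aceleración a(t) = 80·t^3 + 48·t^2 + 12·t - 10. Tomando ∫a(t)dt y aplicando v(0) = 4, encontramos v(t) = 20·t^4 + 16·t^3 + 6·t^2 - 10·t + 4. De la ecuación de la velocidad v(t) = 20·t^4 + 16·t^3 + 6·t^2 - 10·t + 4, sustituimos t = 1 para obtener v = 36.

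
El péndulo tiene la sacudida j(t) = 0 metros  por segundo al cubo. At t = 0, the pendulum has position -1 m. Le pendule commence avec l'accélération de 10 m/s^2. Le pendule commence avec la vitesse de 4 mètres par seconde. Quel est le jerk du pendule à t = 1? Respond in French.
En utilisant j(t) = 0 et en substituant t = 1, nous trouvons j = 0.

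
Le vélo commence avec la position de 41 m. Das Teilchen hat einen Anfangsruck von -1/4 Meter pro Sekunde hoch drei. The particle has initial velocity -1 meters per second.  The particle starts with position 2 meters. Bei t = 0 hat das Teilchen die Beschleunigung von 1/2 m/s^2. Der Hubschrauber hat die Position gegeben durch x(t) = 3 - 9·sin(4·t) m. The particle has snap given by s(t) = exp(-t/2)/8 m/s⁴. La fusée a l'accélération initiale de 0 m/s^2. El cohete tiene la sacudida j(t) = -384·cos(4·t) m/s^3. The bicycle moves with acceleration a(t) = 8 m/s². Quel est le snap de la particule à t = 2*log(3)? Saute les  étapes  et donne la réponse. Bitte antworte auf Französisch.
s(2*log(3)) = 1/24.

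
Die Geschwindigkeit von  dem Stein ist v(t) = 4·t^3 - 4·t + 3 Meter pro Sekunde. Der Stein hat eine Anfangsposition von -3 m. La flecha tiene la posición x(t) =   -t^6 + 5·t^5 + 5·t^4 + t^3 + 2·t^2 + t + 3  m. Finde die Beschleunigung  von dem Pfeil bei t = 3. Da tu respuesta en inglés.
We must differentiate our position equation x(t) = -t^6 + 5·t^5 + 5·t^4 + t^3 + 2·t^2 + t + 3 2 times. The derivative of position gives velocity: v(t) = -6·t^5 + 25·t^4 + 20·t^3 + 3·t^2 + 4·t + 1. Taking d/dt of v(t), we find a(t) = -30·t^4 + 100·t^3 + 60·t^2 + 6·t + 4. From the given acceleration equation a(t) = -30·t^4 + 100·t^3 + 60·t^2 + 6·t + 4, we substitute t = 3 to get a = 832.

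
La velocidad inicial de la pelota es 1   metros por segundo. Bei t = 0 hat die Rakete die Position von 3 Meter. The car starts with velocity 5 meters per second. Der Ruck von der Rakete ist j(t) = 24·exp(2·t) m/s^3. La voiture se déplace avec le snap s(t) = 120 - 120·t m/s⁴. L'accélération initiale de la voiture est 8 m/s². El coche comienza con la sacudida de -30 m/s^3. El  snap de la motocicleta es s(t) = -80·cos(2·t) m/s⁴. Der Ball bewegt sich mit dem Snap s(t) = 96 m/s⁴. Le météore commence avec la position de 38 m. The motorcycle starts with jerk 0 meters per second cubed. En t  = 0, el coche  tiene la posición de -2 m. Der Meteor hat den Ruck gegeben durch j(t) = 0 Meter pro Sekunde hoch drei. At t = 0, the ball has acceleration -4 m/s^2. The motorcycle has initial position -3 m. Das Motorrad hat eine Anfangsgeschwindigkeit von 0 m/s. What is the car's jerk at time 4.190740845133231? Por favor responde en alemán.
Wir müssen unsere Gleichung für den Snap s(t) = 120 - 120·t 1-mal integrieren. Die Stammfunktion von dem Snap ist der Ruck. Mit j(0) = -30 erhalten wir j(t) = -60·t^2 + 120·t - 30. Aus der Gleichung für den Ruck j(t) = -60·t^2 + 120·t - 30, setzen wir t = 4.190740845133231 ein und erhalten j = -580.849628448092.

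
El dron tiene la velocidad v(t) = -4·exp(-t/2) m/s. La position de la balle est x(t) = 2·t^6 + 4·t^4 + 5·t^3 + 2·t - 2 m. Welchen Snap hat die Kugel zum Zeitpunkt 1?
Um dies zu lösen, müssen wir 4 Ableitungen unserer Gleichung für die Position x(t) = 2·t^6 + 4·t^4 + 5·t^3 + 2·t - 2 nehmen. Die Ableitung von der Position ergibt die Geschwindigkeit: v(t) = 12·t^5 + 16·t^3 + 15·t^2 + 2. Mit d/dt von v(t) finden wir a(t) = 60·t^4 + 48·t^2 + 30·t. Mit d/dt von a(t) finden wir j(t) = 240·t^3 + 96·t + 30. Die Ableitung von dem Ruck ergibt den Snap: s(t) = 720·t^2 + 96. Mit s(t) = 720·t^2 + 96 und Einsetzen von t = 1, finden wir s = 816.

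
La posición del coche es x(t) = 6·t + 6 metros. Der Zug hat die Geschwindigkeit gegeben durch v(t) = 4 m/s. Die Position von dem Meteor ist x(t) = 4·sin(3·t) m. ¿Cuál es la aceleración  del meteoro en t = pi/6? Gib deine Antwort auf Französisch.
Pour résoudre ceci, nous devons prendre 2 dérivées de notre équation de la position x(t) = 4·sin(3·t). La dérivée de la position donne la vitesse: v(t) = 12·cos(3·t). En dérivant la vitesse, nous obtenons l'accélération: a(t) = -36·sin(3·t). De l'équation de l'accélération a(t) = -36·sin(3·t), nous substituons t = pi/6 pour obtenir a = -36.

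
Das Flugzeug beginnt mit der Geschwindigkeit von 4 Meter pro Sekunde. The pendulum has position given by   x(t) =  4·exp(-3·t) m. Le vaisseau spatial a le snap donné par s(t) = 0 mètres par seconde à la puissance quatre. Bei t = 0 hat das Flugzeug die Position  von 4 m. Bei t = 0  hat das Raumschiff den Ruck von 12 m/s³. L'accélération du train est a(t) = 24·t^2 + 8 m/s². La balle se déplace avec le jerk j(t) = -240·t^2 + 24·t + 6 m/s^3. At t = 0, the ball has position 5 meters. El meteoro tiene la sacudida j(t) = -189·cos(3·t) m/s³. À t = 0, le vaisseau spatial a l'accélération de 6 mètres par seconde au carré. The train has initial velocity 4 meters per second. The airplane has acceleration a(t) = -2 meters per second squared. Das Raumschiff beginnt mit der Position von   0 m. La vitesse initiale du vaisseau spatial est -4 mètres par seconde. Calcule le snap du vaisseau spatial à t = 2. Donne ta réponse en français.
En utilisant s(t) = 0 et en substituant t = 2, nous trouvons s = 0.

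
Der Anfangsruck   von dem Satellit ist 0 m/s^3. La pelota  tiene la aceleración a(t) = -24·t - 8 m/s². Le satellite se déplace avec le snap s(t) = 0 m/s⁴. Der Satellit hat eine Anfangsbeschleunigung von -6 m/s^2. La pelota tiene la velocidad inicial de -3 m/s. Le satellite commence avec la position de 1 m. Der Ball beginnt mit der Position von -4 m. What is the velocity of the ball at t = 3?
We must find the integral of our acceleration equation a(t) = -24·t - 8 1 time. The integral of acceleration, with v(0) = -3, gives velocity: v(t) = -12·t^2 - 8·t - 3. From the given velocity equation v(t) = -12·t^2 - 8·t - 3, we substitute t = 3 to get v = -135.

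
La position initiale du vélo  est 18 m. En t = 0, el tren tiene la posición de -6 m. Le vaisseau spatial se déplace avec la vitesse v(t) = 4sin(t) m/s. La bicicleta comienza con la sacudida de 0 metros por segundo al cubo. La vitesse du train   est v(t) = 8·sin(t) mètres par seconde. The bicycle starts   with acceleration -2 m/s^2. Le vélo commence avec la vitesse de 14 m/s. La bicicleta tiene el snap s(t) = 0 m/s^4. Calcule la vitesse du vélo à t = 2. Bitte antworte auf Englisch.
To find the answer, we compute 3 antiderivatives of s(t) = 0. The antiderivative of snap is jerk. Using j(0) = 0, we get j(t) = 0. The antiderivative of jerk, with a(0) = -2, gives acceleration: a(t) = -2. The integral of acceleration is velocity. Using v(0) = 14, we get v(t) = 14 - 2·t. Using v(t) = 14 - 2·t and substituting t = 2, we find v = 10.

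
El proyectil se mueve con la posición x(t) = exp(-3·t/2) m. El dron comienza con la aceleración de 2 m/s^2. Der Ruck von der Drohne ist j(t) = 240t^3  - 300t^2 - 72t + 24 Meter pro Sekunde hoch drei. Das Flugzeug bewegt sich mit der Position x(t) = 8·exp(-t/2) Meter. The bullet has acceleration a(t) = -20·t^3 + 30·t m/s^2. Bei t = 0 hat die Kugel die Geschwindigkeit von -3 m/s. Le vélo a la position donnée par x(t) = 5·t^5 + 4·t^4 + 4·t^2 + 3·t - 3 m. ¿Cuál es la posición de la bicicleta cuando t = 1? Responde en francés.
Nous avons la position x(t) = 5·t^5 + 4·t^4 + 4·t^2 + 3·t - 3. En substituant t = 1: x(1) = 13.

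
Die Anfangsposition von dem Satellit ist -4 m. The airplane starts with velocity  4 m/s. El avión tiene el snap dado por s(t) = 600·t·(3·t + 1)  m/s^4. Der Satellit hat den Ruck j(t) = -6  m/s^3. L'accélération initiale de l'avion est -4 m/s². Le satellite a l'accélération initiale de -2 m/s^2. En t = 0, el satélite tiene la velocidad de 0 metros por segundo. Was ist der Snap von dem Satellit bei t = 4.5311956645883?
Ausgehend von dem Ruck j(t) = -6, nehmen wir 1 Ableitung. Die Ableitung von dem Ruck ergibt den Snap: s(t) = 0. Wir haben den Snap s(t) = 0. Durch Einsetzen von t = 4.5311956645883: s(4.5311956645883) = 0.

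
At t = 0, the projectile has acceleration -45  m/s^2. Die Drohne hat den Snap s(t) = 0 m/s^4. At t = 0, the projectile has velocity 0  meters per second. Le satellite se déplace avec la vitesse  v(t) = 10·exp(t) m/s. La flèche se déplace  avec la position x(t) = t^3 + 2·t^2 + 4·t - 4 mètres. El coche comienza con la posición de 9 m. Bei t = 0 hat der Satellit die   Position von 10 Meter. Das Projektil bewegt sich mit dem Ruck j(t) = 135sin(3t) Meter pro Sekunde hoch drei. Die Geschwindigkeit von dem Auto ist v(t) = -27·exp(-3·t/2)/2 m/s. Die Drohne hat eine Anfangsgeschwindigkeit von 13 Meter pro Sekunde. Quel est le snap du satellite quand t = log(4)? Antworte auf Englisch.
We must differentiate our velocity equation v(t) = 10·exp(t) 3 times. The derivative of velocity gives acceleration: a(t) = 10·exp(t). The derivative of acceleration gives jerk: j(t) = 10·exp(t). The derivative of jerk gives snap: s(t) = 10·exp(t). Using s(t) = 10·exp(t) and substituting t = log(4), we find s = 40.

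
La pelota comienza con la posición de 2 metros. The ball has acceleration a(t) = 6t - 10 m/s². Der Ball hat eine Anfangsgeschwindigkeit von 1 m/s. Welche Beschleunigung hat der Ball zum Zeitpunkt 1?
Mit a(t) = 6·t - 10 und Einsetzen von t = 1, finden wir a = -4.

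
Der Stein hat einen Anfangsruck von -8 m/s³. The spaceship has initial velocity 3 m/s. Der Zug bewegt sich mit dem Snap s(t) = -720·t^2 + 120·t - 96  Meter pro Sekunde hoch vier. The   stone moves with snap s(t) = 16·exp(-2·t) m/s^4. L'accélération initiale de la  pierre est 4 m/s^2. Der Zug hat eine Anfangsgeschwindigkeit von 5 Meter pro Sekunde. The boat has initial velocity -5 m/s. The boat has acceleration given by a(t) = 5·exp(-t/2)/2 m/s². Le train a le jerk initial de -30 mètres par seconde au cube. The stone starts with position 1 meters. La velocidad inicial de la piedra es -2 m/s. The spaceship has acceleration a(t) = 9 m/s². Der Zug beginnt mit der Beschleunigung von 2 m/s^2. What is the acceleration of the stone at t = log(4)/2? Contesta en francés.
Pour résoudre ceci, nous devons prendre 2 intégrales de notre équation du snap s(t) = 16·exp(-2·t). La primitive du snap est le jerk. En utilisant j(0) = -8, nous obtenons j(t) = -8·exp(-2·t). En prenant ∫j(t)dt et en appliquant a(0) = 4, nous trouvons a(t) = 4·exp(-2·t). En utilisant a(t) = 4·exp(-2·t) et en substituant t = log(4)/2, nous trouvons a = 1.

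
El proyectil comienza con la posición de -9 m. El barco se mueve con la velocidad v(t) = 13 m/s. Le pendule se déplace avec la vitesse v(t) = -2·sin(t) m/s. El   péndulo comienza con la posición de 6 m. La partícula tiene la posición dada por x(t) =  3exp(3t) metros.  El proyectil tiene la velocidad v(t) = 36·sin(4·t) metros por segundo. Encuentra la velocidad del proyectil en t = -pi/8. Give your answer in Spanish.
De la ecuación de la velocidad v(t) = 36·sin(4·t), sustituimos t = -pi/8 para obtener v = -36.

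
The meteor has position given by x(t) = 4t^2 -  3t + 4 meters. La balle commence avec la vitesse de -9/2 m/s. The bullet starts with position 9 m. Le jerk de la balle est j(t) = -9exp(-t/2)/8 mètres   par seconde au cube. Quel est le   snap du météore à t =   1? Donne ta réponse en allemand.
Wir müssen unsere Gleichung für die Position x(t) = 4·t^2 - 3·t + 4 4-mal ableiten. Mit d/dt von x(t) finden wir v(t) = 8·t - 3. Mit d/dt von v(t) finden wir a(t) = 8. Durch Ableiten von der Beschleunigung erhalten wir den Ruck: j(t) = 0. Mit d/dt von j(t) finden wir s(t) = 0. Aus der Gleichung für den Snap s(t) = 0, setzen wir t = 1 ein und erhalten s = 0.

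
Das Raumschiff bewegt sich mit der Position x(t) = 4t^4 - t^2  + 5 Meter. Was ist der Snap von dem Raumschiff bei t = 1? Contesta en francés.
Nous devons dériver notre équation de la position x(t) = 4·t^4 - t^2 + 5 4 fois. En dérivant la position, nous obtenons la vitesse: v(t) = 16·t^3 - 2·t. En prenant d/dt de v(t), nous trouvons a(t) = 48·t^2 - 2. En prenant d/dt de a(t), nous trouvons j(t) = 96·t. En prenant d/dt de j(t), nous trouvons s(t) = 96. En utilisant s(t) = 96 et en substituant t = 1, nous trouvons s = 96.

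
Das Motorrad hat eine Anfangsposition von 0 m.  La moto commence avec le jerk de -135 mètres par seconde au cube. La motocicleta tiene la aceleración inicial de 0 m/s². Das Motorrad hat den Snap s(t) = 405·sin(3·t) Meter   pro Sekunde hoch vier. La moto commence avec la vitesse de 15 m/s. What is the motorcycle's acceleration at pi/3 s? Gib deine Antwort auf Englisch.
To solve this, we need to take 2 antiderivatives of our snap equation s(t) = 405·sin(3·t). The integral of snap is jerk. Using j(0) = -135, we get j(t) = -135·cos(3·t). Integrating jerk and using the initial condition a(0) = 0, we get a(t) = -45·sin(3·t). From the given acceleration equation a(t) = -45·sin(3·t), we substitute t = pi/3 to get a = 0.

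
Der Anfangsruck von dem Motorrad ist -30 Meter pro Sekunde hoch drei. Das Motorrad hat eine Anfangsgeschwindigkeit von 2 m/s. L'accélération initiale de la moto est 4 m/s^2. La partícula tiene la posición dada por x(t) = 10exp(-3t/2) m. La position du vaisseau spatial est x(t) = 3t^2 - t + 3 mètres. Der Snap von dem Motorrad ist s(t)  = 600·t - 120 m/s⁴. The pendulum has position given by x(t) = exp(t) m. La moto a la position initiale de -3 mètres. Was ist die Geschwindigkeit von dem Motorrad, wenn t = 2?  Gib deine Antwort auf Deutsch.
Ausgehend von dem Snap s(t) = 600·t - 120, nehmen wir 3 Integrale. Durch Integration von dem Snap und Verwendung der Anfangsbedingung j(0) = -30, erhalten wir j(t) = 300·t^2 - 120·t - 30. Durch Integration von dem Ruck und Verwendung der Anfangsbedingung a(0) = 4, erhalten wir a(t) = 100·t^3 - 60·t^2 - 30·t + 4. Durch Integration von der Beschleunigung und Verwendung der Anfangsbedingung v(0) = 2, erhalten wir v(t) = 25·t^4 - 20·t^3 - 15·t^2 + 4·t + 2. Mit v(t) = 25·t^4 - 20·t^3 - 15·t^2 + 4·t + 2 und Einsetzen von t = 2, finden wir v = 190.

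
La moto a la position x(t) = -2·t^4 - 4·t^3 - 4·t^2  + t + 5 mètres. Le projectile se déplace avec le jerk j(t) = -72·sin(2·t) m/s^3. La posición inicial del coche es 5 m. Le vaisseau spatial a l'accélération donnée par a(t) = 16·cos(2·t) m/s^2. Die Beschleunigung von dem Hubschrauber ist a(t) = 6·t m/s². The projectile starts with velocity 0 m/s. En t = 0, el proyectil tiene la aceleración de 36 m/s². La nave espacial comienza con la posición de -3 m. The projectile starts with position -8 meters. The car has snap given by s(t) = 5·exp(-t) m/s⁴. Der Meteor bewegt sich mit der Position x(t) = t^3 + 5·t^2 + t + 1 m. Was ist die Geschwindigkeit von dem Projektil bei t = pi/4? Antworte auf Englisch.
We must find the antiderivative of our jerk equation j(t) = -72·sin(2·t) 2 times. The antiderivative of jerk is acceleration. Using a(0) = 36, we get a(t) = 36·cos(2·t). The integral of acceleration, with v(0) = 0, gives velocity: v(t) = 18·sin(2·t). From the given velocity equation v(t) = 18·sin(2·t), we substitute t = pi/4 to get v = 18.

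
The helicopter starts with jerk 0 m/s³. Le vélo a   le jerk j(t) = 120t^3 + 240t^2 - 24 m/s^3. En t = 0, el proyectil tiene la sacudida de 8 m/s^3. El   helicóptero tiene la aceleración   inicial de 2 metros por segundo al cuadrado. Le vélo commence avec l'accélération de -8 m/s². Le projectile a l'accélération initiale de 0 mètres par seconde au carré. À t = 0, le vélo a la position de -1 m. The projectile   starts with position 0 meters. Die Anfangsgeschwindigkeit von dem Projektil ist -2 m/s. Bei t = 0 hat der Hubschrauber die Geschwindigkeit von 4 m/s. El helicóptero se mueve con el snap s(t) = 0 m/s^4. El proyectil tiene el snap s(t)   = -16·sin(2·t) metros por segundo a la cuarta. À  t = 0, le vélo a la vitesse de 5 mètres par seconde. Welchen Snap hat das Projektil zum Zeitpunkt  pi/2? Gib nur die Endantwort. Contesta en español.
La respuesta es 0.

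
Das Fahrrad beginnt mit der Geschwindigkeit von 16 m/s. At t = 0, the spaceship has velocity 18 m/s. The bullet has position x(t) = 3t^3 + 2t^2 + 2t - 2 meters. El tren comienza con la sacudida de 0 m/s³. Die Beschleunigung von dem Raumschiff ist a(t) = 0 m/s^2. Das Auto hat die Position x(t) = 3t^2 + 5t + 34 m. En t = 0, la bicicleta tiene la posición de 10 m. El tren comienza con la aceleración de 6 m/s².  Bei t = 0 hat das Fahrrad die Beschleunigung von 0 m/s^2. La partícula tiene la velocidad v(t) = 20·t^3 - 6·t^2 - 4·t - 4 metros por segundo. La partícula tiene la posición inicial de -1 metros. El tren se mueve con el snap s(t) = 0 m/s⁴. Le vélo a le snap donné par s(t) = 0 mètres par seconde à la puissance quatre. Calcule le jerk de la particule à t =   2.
Pour résoudre ceci, nous devons prendre 2 dérivées de notre équation de la vitesse v(t) = 20·t^3 - 6·t^2 - 4·t - 4. La dérivée de la vitesse donne l'accélération: a(t) = 60·t^2 - 12·t - 4. En dérivant l'accélération, nous obtenons le jerk: j(t) = 120·t - 12. Nous avons le jerk j(t) = 120·t - 12. En substituant t = 2: j(2) = 228.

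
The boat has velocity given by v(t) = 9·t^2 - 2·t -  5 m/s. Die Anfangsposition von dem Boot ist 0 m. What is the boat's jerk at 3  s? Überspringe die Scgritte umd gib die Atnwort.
The jerk at t = 3 is j = 18.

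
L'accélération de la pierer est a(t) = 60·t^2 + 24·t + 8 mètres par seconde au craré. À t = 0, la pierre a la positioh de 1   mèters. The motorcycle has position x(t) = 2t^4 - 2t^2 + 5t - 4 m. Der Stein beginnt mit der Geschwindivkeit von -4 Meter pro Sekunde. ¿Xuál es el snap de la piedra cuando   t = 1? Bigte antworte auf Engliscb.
We must differentiate our acceleration equation a(t) = 60·t^2 + 24·t + 8 2 times. The derivative of acceleration gives jerk: j(t) = 120·t + 24. The derivative of jerk gives snap: s(t) = 120. Using s(t) = 120 and substituting t = 1, we find s = 120.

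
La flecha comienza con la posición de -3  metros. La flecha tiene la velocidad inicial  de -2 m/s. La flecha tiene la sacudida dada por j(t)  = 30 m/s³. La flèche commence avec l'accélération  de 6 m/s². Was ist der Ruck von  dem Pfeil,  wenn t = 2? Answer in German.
Aus der Gleichung für den Ruck j(t) = 30, setzen wir t = 2 ein und erhalten j = 30.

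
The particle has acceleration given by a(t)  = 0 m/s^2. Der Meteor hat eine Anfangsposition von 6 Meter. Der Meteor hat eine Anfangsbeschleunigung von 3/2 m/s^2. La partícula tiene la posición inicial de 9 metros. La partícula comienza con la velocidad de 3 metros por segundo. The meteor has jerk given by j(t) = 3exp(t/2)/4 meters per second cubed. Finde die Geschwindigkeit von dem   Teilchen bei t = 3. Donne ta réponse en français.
Pour résoudre ceci, nous devons prendre 1 intégrale de notre équation de l'accélération a(t) = 0. L'intégrale de l'accélération est la vitesse. En utilisant v(0) = 3, nous obtenons v(t) = 3. De l'équation de la vitesse v(t) = 3, nous substituons t = 3 pour obtenir v = 3.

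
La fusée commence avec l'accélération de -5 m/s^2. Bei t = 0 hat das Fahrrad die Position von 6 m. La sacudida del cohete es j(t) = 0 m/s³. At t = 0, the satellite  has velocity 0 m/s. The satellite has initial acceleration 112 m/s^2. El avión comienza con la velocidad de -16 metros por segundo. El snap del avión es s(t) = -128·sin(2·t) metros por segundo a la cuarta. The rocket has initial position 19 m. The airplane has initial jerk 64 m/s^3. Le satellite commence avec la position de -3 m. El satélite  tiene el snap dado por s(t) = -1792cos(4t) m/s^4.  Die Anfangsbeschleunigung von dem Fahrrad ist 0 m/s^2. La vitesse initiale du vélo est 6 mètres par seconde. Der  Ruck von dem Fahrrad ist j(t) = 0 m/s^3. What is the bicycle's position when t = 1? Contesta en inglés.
We need to integrate our jerk equation j(t) = 0 3 times. The integral of jerk, with a(0) = 0, gives acceleration: a(t) = 0. The antiderivative of acceleration, with v(0) = 6, gives velocity: v(t) = 6. Finding the integral of v(t) and using x(0) = 6: x(t) = 6·t + 6. From the given position equation x(t) = 6·t + 6, we substitute t = 1 to get x = 12.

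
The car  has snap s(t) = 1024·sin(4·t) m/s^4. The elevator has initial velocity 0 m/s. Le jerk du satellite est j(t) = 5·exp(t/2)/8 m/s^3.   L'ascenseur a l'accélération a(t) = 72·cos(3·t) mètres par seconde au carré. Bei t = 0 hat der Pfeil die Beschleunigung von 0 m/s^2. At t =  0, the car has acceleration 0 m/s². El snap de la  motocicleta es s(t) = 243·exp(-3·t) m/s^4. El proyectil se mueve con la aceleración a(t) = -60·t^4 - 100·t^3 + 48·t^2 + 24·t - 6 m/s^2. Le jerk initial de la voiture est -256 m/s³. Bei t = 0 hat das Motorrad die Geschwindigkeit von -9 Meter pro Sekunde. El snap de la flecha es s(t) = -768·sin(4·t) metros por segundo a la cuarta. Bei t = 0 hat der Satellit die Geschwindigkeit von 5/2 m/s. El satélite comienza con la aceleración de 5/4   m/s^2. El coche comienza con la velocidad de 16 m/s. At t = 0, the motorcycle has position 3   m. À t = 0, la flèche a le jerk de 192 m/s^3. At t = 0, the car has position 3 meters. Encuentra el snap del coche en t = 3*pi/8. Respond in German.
Aus der Gleichung für den Snap s(t) = 1024·sin(4·t), setzen wir t = 3*pi/8 ein und erhalten s = -1024.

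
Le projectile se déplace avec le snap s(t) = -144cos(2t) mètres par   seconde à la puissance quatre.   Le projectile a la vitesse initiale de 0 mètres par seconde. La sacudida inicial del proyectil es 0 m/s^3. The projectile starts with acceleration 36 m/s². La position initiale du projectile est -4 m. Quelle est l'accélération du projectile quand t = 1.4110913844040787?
Nous devons intégrer notre équation du snap s(t) = -144·cos(2·t) 2 fois. En prenant ∫s(t)dt et en appliquant j(0) = 0, nous trouvons j(t) = -72·sin(2·t). L'intégrale du jerk, avec a(0) = 36, donne l'accélération: a(t) = 36·cos(2·t). De l'équation de l'accélération a(t) = 36·cos(2·t), nous substituons t = 1.4110913844040787 pour obtenir a = -34.1791517990636.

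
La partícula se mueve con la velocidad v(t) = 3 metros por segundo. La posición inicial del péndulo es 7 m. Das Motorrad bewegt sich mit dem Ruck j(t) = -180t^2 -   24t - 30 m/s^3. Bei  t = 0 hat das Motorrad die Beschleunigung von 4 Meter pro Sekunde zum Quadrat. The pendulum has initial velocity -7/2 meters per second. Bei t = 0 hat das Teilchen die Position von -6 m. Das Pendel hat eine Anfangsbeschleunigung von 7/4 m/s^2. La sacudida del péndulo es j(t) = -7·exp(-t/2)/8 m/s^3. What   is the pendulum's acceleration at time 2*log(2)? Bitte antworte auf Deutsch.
Wir müssen das Integral unserer Gleichung für den Ruck j(t) = -7·exp(-t/2)/8 1-mal finden. Durch Integration von dem Ruck und Verwendung der Anfangsbedingung a(0) = 7/4, erhalten wir a(t) = 7·exp(-t/2)/4. Wir haben die Beschleunigung a(t) = 7·exp(-t/2)/4. Durch Einsetzen von t = 2*log(2): a(2*log(2)) = 7/8.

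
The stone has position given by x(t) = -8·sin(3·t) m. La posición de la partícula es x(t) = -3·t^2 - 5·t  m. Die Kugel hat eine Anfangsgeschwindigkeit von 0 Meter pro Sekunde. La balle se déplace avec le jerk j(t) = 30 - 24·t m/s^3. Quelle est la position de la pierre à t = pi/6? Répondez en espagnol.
Usando x(t) = -8·sin(3·t) y sustituyendo t = pi/6, encontramos x = -8.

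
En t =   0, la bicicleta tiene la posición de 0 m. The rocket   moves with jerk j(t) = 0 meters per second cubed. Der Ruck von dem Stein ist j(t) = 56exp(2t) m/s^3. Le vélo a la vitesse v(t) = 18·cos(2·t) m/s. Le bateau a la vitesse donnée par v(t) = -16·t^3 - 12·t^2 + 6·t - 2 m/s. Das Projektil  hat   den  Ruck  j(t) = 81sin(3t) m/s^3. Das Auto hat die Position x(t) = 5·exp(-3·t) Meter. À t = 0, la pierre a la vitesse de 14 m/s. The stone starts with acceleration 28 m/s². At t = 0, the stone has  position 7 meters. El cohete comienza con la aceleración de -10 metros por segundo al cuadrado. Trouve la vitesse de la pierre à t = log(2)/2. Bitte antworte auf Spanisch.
Para resolver esto, necesitamos tomar 2 antiderivadas de nuestra ecuación de la sacudida j(t) = 56·exp(2·t). La integral de la sacudida, con a(0) = 28, da la aceleración: a(t) = 28·exp(2·t). Integrando la aceleración y usando la condición inicial v(0) = 14, obtenemos v(t) = 14·exp(2·t). De la ecuación de la velocidad v(t) = 14·exp(2·t), sustituimos t = log(2)/2 para obtener v = 28.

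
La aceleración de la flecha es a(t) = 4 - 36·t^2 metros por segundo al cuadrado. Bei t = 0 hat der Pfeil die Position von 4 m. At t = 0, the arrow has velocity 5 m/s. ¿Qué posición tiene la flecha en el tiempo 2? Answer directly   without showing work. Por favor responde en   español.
x(2) = -26.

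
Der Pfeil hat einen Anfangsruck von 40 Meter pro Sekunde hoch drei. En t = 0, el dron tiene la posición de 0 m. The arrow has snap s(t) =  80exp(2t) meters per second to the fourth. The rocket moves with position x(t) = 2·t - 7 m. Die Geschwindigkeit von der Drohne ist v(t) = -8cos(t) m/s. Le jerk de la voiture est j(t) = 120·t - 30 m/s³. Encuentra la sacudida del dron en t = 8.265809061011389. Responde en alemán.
Um dies zu lösen, müssen wir 2 Ableitungen unserer Gleichung für die Geschwindigkeit v(t) = -8·cos(t) nehmen. Die Ableitung von der Geschwindigkeit ergibt die Beschleunigung: a(t) = 8·sin(t). Durch Ableiten von der Beschleunigung erhalten wir den Ruck: j(t) = 8·cos(t). Aus der Gleichung für den Ruck j(t) = 8·cos(t), setzen wir t = 8.265809061011389 ein und erhalten j = -3.20227706290936.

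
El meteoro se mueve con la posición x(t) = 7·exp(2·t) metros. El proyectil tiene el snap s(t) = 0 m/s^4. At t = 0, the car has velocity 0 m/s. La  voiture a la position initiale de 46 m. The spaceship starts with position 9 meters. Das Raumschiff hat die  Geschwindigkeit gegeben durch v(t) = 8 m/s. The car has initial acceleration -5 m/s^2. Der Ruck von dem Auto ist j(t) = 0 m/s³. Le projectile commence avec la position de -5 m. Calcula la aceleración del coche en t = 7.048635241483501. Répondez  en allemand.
Um dies zu lösen, müssen wir 1 Integral unserer Gleichung für den Ruck j(t) = 0 finden. Das Integral von dem Ruck, mit a(0) = -5, ergibt die Beschleunigung: a(t) = -5. Aus der Gleichung für die Beschleunigung a(t) = -5, setzen wir t = 7.048635241483501 ein und erhalten a = -5.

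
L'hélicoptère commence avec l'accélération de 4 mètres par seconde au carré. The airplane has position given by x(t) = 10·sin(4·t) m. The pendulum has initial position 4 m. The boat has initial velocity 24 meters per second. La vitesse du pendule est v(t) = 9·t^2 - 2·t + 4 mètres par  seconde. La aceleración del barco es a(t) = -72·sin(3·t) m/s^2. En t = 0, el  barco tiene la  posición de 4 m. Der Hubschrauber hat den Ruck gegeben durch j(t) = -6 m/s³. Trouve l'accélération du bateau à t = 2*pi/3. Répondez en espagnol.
Usando a(t) = -72·sin(3·t) y sustituyendo t = 2*pi/3, encontramos a = 0.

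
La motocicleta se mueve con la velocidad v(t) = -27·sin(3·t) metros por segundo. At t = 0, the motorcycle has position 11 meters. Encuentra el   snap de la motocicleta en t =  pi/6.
Debemos derivar nuestra ecuación de la velocidad v(t) = -27·sin(3·t) 3 veces. Tomando d/dt de v(t), encontramos a(t) = -81·cos(3·t). Tomando d/dt de a(t), encontramos j(t) = 243·sin(3·t). Tomando d/dt de j(t), encontramos s(t) = 729·cos(3·t). Tenemos el snap s(t) = 729·cos(3·t). Sustituyendo t = pi/6: s(pi/6) = 0.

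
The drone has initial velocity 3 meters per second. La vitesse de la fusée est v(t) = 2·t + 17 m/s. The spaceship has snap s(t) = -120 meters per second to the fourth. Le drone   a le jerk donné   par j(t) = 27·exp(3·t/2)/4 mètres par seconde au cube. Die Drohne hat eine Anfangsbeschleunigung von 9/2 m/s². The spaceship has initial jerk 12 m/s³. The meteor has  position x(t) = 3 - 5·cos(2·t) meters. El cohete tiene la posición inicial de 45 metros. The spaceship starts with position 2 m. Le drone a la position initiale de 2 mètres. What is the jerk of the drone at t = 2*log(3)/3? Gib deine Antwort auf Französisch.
De l'équation du jerk j(t) = 27·exp(3·t/2)/4, nous substituons t = 2*log(3)/3 pour obtenir j = 81/4.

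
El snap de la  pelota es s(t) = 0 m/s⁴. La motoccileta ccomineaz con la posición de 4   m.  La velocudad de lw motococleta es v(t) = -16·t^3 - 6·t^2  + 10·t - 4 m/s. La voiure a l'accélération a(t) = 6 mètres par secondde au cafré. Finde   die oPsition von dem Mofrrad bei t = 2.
Ausgehend von der Geschwindigkeit v(t) = -16·t^3 - 6·t^2 + 10·t - 4, nehmen wir 1 Stammfunktion. Die Stammfunktion von der Geschwindigkeit, mit x(0) = 4, ergibt die Position: x(t) = -4·t^4 - 2·t^3 + 5·t^2 - 4·t + 4. Mit x(t) = -4·t^4 - 2·t^3 + 5·t^2 - 4·t + 4 und Einsetzen von t = 2, finden wir x = -64.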